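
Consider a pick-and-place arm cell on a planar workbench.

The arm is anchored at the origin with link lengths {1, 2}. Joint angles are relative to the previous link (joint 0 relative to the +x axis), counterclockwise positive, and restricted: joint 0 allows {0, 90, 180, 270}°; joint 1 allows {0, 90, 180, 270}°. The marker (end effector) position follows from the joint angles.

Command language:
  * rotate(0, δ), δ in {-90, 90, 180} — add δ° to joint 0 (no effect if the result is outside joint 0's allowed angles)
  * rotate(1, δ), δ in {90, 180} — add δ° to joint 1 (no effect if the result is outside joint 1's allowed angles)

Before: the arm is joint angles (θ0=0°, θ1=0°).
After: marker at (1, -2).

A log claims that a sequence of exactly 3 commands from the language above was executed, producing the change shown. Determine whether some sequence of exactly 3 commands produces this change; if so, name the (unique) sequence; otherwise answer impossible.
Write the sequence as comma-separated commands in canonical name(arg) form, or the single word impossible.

rotate(1, 90), rotate(1, 90), rotate(1, 90)

initial: joint angles (θ0=0°, θ1=0°)
1. rotate(1, 90) → joint angles (θ0=0°, θ1=90°)
2. rotate(1, 90) → joint angles (θ0=0°, θ1=180°)
3. rotate(1, 90) → joint angles (θ0=0°, θ1=270°)
no rival 3-sequence matches.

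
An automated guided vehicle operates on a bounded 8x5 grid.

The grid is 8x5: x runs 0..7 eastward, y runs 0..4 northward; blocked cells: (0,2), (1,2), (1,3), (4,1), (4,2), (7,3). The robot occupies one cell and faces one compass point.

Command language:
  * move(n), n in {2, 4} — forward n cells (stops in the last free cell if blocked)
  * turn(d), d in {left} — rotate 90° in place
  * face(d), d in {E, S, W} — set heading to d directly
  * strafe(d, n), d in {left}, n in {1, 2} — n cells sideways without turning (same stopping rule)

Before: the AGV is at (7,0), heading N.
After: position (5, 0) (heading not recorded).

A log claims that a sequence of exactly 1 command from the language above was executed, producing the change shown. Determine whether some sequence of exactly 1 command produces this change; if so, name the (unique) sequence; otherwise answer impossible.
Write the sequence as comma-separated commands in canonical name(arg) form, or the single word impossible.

from: at (7,0), heading N
[1] after strafe(left, 2): at (5,0), heading N
no rival 1-sequence matches.

strafe(left, 2)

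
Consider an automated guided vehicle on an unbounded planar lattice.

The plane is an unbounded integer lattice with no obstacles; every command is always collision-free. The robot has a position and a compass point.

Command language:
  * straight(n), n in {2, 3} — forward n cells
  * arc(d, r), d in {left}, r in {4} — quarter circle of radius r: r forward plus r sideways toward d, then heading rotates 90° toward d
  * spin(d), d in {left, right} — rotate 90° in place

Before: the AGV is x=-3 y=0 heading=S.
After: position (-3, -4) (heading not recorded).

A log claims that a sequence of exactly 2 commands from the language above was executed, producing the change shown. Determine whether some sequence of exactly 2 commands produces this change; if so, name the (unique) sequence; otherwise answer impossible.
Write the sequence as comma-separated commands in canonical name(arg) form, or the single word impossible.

initial: x=-3 y=0 heading=S
t=1 straight(2) ⇒ x=-3 y=-2 heading=S
t=2 straight(2) ⇒ x=-3 y=-4 heading=S
all 25 alternatives checked — unique.

straight(2), straight(2)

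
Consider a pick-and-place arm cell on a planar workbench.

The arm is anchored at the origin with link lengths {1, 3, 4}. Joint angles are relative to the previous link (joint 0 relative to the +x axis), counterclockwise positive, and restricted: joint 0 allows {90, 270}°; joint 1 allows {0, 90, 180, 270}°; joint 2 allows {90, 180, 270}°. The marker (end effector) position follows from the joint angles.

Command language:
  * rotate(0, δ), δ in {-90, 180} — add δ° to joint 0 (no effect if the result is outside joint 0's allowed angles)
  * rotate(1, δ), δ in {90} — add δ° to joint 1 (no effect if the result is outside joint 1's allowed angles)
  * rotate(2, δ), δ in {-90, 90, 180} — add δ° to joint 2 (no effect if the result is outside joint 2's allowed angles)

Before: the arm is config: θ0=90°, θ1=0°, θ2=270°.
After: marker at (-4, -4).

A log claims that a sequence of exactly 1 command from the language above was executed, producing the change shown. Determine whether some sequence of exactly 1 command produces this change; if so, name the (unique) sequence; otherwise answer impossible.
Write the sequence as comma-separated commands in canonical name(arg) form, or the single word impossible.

start: config: θ0=90°, θ1=0°, θ2=270°
[1] after rotate(0, 180): config: θ0=270°, θ1=0°, θ2=270°
no other 1-command option fits: unique.

rotate(0, 180)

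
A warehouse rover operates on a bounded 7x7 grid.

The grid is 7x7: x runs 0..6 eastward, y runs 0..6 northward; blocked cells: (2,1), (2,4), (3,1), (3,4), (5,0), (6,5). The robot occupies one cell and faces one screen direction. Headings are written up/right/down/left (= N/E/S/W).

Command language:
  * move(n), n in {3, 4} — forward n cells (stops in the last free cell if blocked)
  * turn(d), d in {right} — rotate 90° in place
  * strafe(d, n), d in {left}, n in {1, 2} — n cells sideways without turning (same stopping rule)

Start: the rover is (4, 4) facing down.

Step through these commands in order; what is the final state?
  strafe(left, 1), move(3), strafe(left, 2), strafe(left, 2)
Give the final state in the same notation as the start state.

start: (4, 4) facing down
1. strafe(left, 1) → (5, 4) facing down
2. move(3) → (5, 1) facing down
3. strafe(left, 2) → (6, 1) facing down
4. strafe(left, 2) → (6, 1) facing down

(6, 1) facing down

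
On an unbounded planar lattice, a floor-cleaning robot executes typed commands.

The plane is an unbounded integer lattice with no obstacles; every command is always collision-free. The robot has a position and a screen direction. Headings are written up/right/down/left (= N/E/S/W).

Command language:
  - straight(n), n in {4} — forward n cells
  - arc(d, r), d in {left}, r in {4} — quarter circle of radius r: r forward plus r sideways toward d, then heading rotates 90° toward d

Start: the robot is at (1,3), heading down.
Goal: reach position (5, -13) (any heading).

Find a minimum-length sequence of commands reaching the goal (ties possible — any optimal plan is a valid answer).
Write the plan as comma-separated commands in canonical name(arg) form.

from: at (1,3), heading down
t=1 straight(4) ⇒ at (1,-1), heading down
t=2 straight(4) ⇒ at (1,-5), heading down
t=3 straight(4) ⇒ at (1,-9), heading down
t=4 arc(left, 4) ⇒ at (5,-13), heading right
no 3-step plan works, so 4 is optimal.

straight(4), straight(4), straight(4), arc(left, 4)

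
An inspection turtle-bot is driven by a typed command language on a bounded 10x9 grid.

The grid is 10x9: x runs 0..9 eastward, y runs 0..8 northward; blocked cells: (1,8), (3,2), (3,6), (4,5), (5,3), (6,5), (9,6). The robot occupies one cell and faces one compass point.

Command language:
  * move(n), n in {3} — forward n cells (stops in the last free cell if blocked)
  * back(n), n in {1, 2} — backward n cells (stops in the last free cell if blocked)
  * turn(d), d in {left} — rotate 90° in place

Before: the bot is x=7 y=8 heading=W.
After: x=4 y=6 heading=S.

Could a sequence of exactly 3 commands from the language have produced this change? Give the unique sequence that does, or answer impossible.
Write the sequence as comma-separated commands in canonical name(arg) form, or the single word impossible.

key: position moved to (4,6) AND the heading swung to S — translation plus rotation needed
begin: x=7 y=8 heading=W
t=1 move(3) ⇒ x=4 y=8 heading=W
t=2 turn(left) ⇒ x=4 y=8 heading=S
t=3 move(3) ⇒ x=4 y=6 heading=S
all 64 alternatives checked — unique.

move(3), turn(left), move(3)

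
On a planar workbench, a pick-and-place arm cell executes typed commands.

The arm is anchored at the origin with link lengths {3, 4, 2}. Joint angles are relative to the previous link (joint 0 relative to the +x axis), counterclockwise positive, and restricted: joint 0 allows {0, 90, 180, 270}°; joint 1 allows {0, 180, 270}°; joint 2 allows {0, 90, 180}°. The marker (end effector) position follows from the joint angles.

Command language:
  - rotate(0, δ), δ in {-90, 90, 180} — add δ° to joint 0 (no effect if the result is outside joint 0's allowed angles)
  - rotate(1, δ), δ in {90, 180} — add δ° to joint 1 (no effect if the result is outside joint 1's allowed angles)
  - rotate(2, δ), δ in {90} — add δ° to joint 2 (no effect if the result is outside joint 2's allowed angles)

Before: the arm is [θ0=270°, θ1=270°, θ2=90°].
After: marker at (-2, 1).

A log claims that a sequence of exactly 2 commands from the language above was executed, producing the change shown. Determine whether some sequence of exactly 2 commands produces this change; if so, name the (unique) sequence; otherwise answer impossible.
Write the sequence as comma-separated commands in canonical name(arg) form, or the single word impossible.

rotate(1, 90), rotate(1, 180)

key: running rotate(1, 180) before rotate(1, 90) would end elsewhere — order is forced
from: [θ0=270°, θ1=270°, θ2=90°]
[1] after rotate(1, 90): [θ0=270°, θ1=0°, θ2=90°]
[2] after rotate(1, 180): [θ0=270°, θ1=180°, θ2=90°]
uniquely the one of 36 2-step routes that fits.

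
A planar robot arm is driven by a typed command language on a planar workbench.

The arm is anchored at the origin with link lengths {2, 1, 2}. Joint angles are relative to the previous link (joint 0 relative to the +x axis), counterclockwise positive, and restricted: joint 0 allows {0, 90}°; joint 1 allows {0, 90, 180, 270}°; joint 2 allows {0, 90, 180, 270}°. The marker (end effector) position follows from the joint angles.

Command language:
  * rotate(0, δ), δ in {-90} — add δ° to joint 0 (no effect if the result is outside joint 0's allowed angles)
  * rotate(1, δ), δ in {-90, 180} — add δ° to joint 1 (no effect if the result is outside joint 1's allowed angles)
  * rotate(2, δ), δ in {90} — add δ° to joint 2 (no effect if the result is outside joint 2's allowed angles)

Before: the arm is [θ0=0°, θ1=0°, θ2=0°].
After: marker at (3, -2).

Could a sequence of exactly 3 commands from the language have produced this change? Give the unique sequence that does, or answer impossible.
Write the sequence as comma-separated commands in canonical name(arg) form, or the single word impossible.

rotate(2, 90), rotate(2, 90), rotate(2, 90)

from: [θ0=0°, θ1=0°, θ2=0°]
step 1 (rotate(2, 90)): [θ0=0°, θ1=0°, θ2=90°]
step 2 (rotate(2, 90)): [θ0=0°, θ1=0°, θ2=180°]
step 3 (rotate(2, 90)): [θ0=0°, θ1=0°, θ2=270°]
no rival 3-sequence matches.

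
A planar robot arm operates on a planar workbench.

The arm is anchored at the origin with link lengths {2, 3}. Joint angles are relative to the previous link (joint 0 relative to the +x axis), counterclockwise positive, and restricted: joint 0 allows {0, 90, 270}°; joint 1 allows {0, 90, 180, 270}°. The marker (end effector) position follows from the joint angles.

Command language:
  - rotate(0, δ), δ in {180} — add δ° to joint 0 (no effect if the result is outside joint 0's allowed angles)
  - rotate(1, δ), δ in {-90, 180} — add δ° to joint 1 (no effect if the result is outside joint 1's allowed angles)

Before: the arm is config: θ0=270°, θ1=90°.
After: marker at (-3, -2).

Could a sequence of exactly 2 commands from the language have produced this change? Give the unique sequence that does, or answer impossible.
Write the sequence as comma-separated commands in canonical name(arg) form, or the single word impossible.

start: config: θ0=270°, θ1=90°
1. rotate(1, -90) → config: θ0=270°, θ1=0°
2. rotate(1, -90) → config: θ0=270°, θ1=270°
no rival 2-sequence matches.

rotate(1, -90), rotate(1, -90)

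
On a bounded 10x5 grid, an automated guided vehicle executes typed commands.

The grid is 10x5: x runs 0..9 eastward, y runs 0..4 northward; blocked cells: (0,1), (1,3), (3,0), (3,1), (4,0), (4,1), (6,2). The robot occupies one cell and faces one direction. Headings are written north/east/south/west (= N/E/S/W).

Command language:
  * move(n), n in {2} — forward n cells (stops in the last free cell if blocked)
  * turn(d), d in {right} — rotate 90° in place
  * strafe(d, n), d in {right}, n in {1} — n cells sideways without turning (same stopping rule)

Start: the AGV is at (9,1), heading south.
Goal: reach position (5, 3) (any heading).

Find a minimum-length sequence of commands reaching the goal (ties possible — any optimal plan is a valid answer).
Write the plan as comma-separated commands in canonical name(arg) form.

t0: at (9,1), heading south
1. turn(right) → at (9,1), heading west
2. strafe(right, 1) → at (9,2), heading west
3. strafe(right, 1) → at (9,3), heading west
4. move(2) → at (7,3), heading west
5. move(2) → at (5,3), heading west
minimal: 5 command(s), checked below 5.

turn(right), strafe(right, 1), strafe(right, 1), move(2), move(2)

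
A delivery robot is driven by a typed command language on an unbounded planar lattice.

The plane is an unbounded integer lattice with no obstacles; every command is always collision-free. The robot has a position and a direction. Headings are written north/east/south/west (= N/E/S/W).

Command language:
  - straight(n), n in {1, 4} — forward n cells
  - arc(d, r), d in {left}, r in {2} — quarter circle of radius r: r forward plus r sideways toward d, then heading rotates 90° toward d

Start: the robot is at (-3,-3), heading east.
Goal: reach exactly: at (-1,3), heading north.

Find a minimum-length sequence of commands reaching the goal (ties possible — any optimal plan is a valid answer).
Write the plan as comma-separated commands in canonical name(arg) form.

arc(left, 2), straight(4)

start: at (-3,-3), heading east
step 1 (arc(left, 2)): at (-1,-1), heading north
step 2 (straight(4)): at (-1,3), heading north
shorter routes all fall short; 2 is best.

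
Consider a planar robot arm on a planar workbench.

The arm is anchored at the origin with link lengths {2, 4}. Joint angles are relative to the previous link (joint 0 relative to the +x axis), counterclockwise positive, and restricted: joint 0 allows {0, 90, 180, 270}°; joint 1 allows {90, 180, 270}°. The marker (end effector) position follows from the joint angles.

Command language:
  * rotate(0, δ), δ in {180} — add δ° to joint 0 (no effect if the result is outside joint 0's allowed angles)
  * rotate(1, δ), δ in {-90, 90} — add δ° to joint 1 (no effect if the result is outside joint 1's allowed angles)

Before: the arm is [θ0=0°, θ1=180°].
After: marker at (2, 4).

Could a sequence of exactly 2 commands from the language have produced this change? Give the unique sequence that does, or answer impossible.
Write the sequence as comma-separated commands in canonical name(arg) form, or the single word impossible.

initial: [θ0=0°, θ1=180°]
t=1 rotate(1, -90) ⇒ [θ0=0°, θ1=90°]
t=2 rotate(1, -90) ⇒ [θ0=0°, θ1=90°]
all 9 alternatives checked — unique.

rotate(1, -90), rotate(1, -90)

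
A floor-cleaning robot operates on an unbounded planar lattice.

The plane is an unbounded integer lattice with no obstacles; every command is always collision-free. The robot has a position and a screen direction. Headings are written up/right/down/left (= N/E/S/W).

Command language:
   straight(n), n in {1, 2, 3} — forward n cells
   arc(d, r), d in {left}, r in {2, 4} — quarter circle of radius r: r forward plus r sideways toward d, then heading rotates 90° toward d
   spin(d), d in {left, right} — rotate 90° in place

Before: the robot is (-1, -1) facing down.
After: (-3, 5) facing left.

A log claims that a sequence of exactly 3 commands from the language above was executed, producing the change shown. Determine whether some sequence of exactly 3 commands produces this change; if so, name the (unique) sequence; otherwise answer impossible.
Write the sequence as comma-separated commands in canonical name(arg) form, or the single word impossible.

spin(left), arc(left, 2), arc(left, 4)

key: order matters: swapping spin(left) and arc(left, 4) lands elsewhere
t0: (-1, -1) facing down
[1] after spin(left): (-1, -1) facing right
[2] after arc(left, 2): (1, 1) facing up
[3] after arc(left, 4): (-3, 5) facing left
no other 3-command option fits: unique.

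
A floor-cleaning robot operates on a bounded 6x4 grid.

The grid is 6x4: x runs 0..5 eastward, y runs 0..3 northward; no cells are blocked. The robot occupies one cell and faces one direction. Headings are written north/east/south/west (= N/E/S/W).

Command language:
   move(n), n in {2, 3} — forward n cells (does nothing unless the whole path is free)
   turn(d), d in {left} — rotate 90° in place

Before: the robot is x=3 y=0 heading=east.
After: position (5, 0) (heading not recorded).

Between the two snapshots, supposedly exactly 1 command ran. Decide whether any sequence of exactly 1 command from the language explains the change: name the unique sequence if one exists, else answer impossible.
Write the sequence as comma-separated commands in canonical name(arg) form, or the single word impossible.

begin: x=3 y=0 heading=east
[1] after move(2): x=5 y=0 heading=east
uniquely the one of 3 1-step routes that fits.

move(2)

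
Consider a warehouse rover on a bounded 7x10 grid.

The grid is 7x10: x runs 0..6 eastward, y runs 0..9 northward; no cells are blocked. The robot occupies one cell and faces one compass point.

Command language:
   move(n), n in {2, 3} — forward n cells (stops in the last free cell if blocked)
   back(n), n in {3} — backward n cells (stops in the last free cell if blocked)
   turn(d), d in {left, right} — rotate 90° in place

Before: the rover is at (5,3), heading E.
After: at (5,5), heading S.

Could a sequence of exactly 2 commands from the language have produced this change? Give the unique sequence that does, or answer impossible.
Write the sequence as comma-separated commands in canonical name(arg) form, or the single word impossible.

impossible

every 2-command combo misses the target.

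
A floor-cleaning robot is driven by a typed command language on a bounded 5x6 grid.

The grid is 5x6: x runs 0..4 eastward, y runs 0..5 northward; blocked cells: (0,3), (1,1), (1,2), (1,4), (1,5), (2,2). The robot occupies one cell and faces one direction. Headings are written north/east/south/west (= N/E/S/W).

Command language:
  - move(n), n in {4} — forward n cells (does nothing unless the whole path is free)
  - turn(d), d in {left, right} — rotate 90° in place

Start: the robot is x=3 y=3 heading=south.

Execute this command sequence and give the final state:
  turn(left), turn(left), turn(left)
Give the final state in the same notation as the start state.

x=3 y=3 heading=west

t0: x=3 y=3 heading=south
[1] after turn(left): x=3 y=3 heading=east
[2] after turn(left): x=3 y=3 heading=north
[3] after turn(left): x=3 y=3 heading=west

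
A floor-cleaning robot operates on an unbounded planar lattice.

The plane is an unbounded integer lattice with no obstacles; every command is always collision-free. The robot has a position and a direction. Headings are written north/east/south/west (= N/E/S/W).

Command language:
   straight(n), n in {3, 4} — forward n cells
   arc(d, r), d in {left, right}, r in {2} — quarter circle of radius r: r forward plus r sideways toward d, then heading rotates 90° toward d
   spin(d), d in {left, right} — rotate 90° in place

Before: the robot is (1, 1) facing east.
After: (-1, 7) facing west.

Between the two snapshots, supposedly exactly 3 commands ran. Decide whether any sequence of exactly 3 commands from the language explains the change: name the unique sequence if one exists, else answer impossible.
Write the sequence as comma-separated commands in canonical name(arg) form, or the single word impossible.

key: order matters: swapping spin(left) and arc(left, 2) lands elsewhere
begin: (1, 1) facing east
1. spin(left) → (1, 1) facing north
2. straight(4) → (1, 5) facing north
3. arc(left, 2) → (-1, 7) facing west
uniquely the one of 216 3-step routes that fits.

spin(left), straight(4), arc(left, 2)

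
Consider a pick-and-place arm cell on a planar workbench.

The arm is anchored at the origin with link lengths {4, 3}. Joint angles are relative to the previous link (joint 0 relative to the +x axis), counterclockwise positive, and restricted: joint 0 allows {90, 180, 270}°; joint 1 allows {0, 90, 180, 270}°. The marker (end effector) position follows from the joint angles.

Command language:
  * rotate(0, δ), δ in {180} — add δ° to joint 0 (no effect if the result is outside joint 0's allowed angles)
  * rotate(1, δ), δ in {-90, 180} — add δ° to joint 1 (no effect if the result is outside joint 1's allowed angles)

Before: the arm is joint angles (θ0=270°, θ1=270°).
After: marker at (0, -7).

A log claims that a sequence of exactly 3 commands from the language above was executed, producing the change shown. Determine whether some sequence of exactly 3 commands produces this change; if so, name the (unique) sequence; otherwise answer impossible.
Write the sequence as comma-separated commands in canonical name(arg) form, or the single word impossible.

start: joint angles (θ0=270°, θ1=270°)
1. rotate(1, -90) → joint angles (θ0=270°, θ1=180°)
2. rotate(1, -90) → joint angles (θ0=270°, θ1=90°)
3. rotate(1, -90) → joint angles (θ0=270°, θ1=0°)
uniquely the one of 27 3-step routes that fits.

rotate(1, -90), rotate(1, -90), rotate(1, -90)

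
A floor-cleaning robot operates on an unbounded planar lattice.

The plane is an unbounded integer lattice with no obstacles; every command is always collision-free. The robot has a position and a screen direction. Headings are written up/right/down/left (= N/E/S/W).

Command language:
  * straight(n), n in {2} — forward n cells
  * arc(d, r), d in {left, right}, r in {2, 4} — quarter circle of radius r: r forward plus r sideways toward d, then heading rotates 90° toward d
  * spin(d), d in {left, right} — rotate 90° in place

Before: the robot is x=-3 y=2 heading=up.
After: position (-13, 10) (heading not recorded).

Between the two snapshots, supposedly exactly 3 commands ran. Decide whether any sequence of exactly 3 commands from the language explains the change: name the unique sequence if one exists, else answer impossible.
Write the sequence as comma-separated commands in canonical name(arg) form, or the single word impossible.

arc(left, 4), straight(2), arc(right, 4)

key: running arc(right, 4) before arc(left, 4) would end elsewhere — order is forced
initial: x=-3 y=2 heading=up
step 1 (arc(left, 4)): x=-7 y=6 heading=left
step 2 (straight(2)): x=-9 y=6 heading=left
step 3 (arc(right, 4)): x=-13 y=10 heading=up
no rival 3-sequence matches.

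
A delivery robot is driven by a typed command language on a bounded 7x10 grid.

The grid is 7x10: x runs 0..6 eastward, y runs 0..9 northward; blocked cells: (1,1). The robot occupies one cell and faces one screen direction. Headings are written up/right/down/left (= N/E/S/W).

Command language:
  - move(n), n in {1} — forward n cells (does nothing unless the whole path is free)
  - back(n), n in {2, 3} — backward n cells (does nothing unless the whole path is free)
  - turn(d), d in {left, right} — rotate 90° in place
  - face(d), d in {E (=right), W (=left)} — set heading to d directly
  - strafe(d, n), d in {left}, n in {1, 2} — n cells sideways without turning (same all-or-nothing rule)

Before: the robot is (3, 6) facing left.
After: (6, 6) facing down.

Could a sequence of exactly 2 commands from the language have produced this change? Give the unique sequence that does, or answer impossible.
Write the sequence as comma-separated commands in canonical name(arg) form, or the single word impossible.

key: position moved to (6,6) AND the heading swung to S — translation plus rotation needed
initial: (3, 6) facing left
step 1 (back(3)): (6, 6) facing left
step 2 (turn(left)): (6, 6) facing down
no rival 2-sequence matches.

back(3), turn(left)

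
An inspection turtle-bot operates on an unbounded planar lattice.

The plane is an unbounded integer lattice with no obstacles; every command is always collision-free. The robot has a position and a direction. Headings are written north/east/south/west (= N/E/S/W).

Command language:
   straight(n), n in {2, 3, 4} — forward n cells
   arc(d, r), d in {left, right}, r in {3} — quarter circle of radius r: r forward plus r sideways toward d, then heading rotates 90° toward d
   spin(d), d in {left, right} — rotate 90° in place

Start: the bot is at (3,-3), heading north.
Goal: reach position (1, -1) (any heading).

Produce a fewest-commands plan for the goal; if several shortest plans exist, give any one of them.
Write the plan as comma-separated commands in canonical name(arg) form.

initial: at (3,-3), heading north
step 1 (straight(2)): at (3,-1), heading north
step 2 (spin(left)): at (3,-1), heading west
step 3 (straight(2)): at (1,-1), heading west
nothing shorter than 3 reaches the goal.

straight(2), spin(left), straight(2)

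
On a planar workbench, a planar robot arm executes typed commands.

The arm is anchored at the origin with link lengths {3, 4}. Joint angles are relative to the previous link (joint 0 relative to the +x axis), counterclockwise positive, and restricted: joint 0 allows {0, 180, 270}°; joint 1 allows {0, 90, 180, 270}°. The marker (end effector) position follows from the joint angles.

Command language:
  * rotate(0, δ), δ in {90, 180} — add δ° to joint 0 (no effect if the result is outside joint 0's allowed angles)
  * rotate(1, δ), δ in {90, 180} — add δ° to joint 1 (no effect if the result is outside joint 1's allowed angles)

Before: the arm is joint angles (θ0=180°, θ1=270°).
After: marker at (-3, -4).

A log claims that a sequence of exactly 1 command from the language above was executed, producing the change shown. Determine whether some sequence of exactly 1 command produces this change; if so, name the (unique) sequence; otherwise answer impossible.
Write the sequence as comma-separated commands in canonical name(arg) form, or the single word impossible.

rotate(1, 180)

t0: joint angles (θ0=180°, θ1=270°)
step 1 (rotate(1, 180)): joint angles (θ0=180°, θ1=90°)
no rival 1-sequence matches.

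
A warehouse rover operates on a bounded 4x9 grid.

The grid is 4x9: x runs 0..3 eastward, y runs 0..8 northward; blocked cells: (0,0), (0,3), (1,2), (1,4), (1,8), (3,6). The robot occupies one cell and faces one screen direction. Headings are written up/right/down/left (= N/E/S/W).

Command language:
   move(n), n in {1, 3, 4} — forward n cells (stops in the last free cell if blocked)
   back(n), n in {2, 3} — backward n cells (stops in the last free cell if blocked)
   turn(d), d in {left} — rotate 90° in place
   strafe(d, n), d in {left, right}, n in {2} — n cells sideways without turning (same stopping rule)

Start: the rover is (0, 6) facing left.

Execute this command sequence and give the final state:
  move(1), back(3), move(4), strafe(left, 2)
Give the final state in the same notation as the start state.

(0, 4) facing left

start: (0, 6) facing left
[1] after move(1): (0, 6) facing left
[2] after back(3): (2, 6) facing left
[3] after move(4): (0, 6) facing left
[4] after strafe(left, 2): (0, 4) facing left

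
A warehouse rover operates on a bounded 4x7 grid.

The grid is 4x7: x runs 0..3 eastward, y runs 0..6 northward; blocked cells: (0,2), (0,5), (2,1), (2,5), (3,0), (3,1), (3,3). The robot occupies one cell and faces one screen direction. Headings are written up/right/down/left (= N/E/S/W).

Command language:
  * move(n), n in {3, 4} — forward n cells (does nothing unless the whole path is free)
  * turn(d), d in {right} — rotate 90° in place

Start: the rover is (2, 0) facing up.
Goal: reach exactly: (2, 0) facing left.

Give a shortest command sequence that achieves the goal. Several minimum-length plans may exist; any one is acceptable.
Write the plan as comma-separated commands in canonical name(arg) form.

turn(right), turn(right), turn(right)

initial: (2, 0) facing up
t=1 turn(right) ⇒ (2, 0) facing right
t=2 turn(right) ⇒ (2, 0) facing down
t=3 turn(right) ⇒ (2, 0) facing left
no 2-step plan works, so 3 is optimal.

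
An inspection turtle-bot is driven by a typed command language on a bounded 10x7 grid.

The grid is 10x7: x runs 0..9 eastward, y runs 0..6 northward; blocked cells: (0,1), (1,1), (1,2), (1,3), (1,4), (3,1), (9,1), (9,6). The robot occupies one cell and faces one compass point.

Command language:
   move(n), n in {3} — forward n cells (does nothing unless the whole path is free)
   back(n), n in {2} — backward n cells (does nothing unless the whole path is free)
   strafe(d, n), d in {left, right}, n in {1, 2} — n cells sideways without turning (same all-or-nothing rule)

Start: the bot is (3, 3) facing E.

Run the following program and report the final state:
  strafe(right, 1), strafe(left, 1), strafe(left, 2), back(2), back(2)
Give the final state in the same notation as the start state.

initial: (3, 3) facing E
[1] after strafe(right, 1): (3, 2) facing E
[2] after strafe(left, 1): (3, 3) facing E
[3] after strafe(left, 2): (3, 5) facing E
[4] after back(2): (1, 5) facing E
[5] after back(2): (1, 5) facing E

(1, 5) facing E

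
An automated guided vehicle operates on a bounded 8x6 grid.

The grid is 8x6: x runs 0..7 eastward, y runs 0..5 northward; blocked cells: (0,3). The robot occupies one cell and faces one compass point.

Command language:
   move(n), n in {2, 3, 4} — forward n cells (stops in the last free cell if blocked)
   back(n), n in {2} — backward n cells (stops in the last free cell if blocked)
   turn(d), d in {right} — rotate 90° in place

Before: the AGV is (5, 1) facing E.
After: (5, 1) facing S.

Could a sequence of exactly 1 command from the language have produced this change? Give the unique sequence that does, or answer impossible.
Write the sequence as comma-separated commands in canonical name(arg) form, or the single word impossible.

turn(right)

key: (5,1) unchanged — the single command moves nothing
from: (5, 1) facing E
1. turn(right) → (5, 1) facing S
no other 1-command option fits: unique.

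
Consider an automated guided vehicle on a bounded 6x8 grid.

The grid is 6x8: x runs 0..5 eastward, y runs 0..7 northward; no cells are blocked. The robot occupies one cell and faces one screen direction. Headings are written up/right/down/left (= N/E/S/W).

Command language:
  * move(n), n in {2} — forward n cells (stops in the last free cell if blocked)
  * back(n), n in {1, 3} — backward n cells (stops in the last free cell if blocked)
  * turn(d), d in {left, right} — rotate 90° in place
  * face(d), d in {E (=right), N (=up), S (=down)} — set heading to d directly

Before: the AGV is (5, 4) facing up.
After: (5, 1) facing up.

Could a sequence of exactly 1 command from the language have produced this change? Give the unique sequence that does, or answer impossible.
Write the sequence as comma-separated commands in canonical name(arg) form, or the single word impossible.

key: still facing N — the one step turns nothing
initial: (5, 4) facing up
1. back(3) → (5, 1) facing up
no other 1-command option fits: unique.

back(3)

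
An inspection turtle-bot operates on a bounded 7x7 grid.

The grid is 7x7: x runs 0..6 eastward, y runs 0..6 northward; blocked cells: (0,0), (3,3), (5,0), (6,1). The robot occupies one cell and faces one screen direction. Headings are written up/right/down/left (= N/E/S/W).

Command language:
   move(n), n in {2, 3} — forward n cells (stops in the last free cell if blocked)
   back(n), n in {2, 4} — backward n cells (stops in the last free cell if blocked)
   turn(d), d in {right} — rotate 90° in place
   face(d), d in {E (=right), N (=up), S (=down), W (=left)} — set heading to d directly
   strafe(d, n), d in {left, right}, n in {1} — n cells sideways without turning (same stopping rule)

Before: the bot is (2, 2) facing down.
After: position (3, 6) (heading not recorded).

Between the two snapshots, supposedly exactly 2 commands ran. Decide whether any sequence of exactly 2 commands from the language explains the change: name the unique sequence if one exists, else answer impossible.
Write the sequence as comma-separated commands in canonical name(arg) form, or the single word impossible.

key: order matters: swapping back(4) and strafe(left, 1) lands elsewhere
begin: (2, 2) facing down
step 1 (back(4)): (2, 6) facing down
step 2 (strafe(left, 1)): (3, 6) facing down
no rival 2-sequence matches.

back(4), strafe(left, 1)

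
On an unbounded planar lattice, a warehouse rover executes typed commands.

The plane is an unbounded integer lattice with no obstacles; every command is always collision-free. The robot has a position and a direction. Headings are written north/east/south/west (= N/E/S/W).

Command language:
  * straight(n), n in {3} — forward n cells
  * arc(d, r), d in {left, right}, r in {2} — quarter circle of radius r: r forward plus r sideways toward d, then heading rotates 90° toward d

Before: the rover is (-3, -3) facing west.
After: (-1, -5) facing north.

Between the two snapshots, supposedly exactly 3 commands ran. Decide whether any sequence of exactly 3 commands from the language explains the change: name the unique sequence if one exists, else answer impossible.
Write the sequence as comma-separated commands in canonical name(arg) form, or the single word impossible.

arc(left, 2), arc(left, 2), arc(left, 2)

key: cell and facing (now N) both changed — the 3 commands mix motion and turning
from: (-3, -3) facing west
step 1 (arc(left, 2)): (-5, -5) facing south
step 2 (arc(left, 2)): (-3, -7) facing east
step 3 (arc(left, 2)): (-1, -5) facing north
no other 3-command option fits: unique.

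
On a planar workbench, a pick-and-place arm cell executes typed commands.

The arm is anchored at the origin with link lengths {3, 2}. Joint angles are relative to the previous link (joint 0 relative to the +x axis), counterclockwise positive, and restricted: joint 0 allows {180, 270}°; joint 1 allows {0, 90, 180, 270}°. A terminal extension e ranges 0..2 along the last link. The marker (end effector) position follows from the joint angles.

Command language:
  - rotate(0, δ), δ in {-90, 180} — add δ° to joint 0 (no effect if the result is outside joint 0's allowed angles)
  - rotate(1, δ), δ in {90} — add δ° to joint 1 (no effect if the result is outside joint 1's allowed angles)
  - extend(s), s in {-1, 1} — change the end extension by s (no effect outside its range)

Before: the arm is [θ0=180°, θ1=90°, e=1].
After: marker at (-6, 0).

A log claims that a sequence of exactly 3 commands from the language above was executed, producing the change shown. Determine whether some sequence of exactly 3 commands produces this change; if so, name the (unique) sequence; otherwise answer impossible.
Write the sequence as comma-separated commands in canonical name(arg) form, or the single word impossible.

t0: [θ0=180°, θ1=90°, e=1]
1. rotate(1, 90) → [θ0=180°, θ1=180°, e=1]
2. rotate(1, 90) → [θ0=180°, θ1=270°, e=1]
3. rotate(1, 90) → [θ0=180°, θ1=0°, e=1]
no rival 3-sequence matches.

rotate(1, 90), rotate(1, 90), rotate(1, 90)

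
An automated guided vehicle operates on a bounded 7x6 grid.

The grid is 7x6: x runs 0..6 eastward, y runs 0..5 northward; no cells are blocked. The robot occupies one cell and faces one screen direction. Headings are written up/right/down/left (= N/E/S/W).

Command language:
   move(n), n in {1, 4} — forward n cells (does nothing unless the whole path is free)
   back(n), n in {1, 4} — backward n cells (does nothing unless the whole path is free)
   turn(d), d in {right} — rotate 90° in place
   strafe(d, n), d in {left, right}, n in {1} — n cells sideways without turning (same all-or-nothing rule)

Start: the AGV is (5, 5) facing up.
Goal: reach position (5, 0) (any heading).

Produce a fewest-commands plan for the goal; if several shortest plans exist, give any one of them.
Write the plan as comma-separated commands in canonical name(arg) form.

back(1), back(4)

from: (5, 5) facing up
1. back(1) → (5, 4) facing up
2. back(4) → (5, 0) facing up
nothing shorter than 2 reaches the goal.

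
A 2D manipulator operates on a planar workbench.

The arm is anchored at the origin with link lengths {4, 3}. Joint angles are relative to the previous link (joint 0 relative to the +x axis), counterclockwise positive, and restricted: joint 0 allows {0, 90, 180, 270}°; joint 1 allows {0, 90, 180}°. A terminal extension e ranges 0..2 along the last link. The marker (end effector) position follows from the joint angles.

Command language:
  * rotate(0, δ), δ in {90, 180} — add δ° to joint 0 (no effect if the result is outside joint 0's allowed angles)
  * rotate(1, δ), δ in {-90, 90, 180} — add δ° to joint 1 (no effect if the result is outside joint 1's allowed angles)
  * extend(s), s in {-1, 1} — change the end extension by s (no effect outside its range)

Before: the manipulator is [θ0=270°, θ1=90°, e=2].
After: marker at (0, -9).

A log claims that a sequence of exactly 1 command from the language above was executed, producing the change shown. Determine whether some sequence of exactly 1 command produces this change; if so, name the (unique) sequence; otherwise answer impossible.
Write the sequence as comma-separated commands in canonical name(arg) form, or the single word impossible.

rotate(1, -90)

begin: [θ0=270°, θ1=90°, e=2]
step 1 (rotate(1, -90)): [θ0=270°, θ1=0°, e=2]
no rival 1-sequence matches.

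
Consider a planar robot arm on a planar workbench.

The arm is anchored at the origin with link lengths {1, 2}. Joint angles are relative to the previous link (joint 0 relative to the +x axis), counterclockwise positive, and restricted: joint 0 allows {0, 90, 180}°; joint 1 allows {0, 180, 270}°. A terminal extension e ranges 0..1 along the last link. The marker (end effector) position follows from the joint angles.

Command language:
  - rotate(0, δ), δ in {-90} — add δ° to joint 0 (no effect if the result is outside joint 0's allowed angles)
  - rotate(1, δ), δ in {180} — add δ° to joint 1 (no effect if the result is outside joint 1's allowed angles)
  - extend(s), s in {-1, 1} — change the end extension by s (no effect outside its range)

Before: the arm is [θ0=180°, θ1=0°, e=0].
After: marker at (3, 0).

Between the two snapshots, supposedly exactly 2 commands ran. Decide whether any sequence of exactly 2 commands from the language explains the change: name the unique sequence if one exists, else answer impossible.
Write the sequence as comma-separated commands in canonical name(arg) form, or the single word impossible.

rotate(0, -90), rotate(0, -90)

from: [θ0=180°, θ1=0°, e=0]
[1] after rotate(0, -90): [θ0=90°, θ1=0°, e=0]
[2] after rotate(0, -90): [θ0=0°, θ1=0°, e=0]
no other 2-command option fits: unique.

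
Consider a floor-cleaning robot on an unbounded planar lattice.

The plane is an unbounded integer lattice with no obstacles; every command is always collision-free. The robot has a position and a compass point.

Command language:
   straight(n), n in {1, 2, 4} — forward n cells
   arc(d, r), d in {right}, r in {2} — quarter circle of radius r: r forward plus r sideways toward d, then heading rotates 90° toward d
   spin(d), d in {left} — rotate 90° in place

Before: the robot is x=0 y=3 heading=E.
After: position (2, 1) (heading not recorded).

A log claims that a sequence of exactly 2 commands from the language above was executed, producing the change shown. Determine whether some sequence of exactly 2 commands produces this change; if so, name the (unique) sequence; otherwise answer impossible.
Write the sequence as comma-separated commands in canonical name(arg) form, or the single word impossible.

key: order matters: swapping arc(right, 2) and spin(left) lands elsewhere
start: x=0 y=3 heading=E
1. arc(right, 2) → x=2 y=1 heading=S
2. spin(left) → x=2 y=1 heading=E
all 25 alternatives checked — unique.

arc(right, 2), spin(left)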